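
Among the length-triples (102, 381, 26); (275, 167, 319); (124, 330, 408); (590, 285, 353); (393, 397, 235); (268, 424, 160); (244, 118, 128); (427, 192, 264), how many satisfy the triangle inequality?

(26,102,381): 26+102 ≤ 381 → not valid
(167,275,319): 167+275 > 319 → valid
(124,330,408): 124+330 > 408 → valid
(285,353,590): 285+353 > 590 → valid
(235,393,397): 235+393 > 397 → valid
(160,268,424): 160+268 > 424 → valid
(118,128,244): 118+128 > 244 → valid
(192,264,427): 192+264 > 427 → valid
7 of the 8 triples form a triangle.

7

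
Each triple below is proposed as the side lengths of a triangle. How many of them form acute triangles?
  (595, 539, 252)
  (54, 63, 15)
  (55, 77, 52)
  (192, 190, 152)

1

(595,539,252): 252²+539² = 354025 = 595² → right
(54,63,15): 15²+54² = 3141 < 3969 = 63² → obtuse
(55,77,52): 52²+55² = 5729 < 5929 = 77² → obtuse
(192,190,152): 152²+190² = 59204 > 36864 = 192² → acute
1 of the 4 is acute.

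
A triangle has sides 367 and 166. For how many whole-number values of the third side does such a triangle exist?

The third side lies in the open interval (201, 533).
Integers from 202 to 532 inclusive: 532 − 202 + 1 = 331.

331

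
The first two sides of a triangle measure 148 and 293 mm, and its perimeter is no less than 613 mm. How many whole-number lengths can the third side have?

269

Triangle inequality: 145 < x < 441. Perimeter ≥ 613 gives x ≥ 613 − 148 − 293 = 172.
So 172 ≤ x < 441; integers 172 through 440: 269 values.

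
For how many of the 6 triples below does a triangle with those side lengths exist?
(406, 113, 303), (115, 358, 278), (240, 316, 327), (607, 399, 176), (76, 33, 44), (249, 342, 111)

5

(113,303,406): 113+303 > 406 → valid
(115,278,358): 115+278 > 358 → valid
(240,316,327): 240+316 > 327 → valid
(176,399,607): 176+399 ≤ 607 → not valid
(33,44,76): 33+44 > 76 → valid
(111,249,342): 111+249 > 342 → valid
5 of the 6 triples form a triangle.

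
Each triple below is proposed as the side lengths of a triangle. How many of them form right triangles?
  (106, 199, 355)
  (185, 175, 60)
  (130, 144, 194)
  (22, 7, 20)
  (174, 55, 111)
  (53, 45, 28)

3

(106,199,355): 106+199 ≤ 355, not a triangle
(185,175,60): 60²+175² = 34225 = 185² → right
(130,144,194): 130²+144² = 37636 = 194² → right
(22,7,20): 7²+20² = 449 < 484 = 22² → obtuse
(174,55,111): 55+111 ≤ 174, not a triangle
(53,45,28): 28²+45² = 2809 = 53² → right
3 of the 6 are right.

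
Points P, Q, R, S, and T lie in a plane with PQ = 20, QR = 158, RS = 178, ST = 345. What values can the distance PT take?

The maximum is all hops collinear in one direction: 20 + 158 + 178 + 345 = 701.
The longest hop is 345; the others sum to 356. Since 345 ≤ 356, the path can fold back on itself completely, so the minimum distance is 0.

0 ≤ PT ≤ 701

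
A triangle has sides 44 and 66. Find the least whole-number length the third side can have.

23

The third side must be strictly greater than |44 − 66| = 22.
The smallest integer above 22 is 23.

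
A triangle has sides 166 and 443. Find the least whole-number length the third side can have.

The third side must be strictly greater than |166 − 443| = 277.
The smallest integer above 277 is 278.

278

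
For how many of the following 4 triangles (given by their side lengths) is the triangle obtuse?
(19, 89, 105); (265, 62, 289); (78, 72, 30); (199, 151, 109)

3

(19,89,105): 19²+89² = 8282 < 11025 = 105² → obtuse
(265,62,289): 62²+265² = 74069 < 83521 = 289² → obtuse
(78,72,30): 30²+72² = 6084 = 78² → right
(199,151,109): 109²+151² = 34682 < 39601 = 199² → obtuse
3 of the 4 are obtuse.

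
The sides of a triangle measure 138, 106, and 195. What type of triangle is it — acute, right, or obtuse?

obtuse

Compare the square of the longest side to the sum of squares of the other two: 106² + 138² = 30280 < 38025 = 195².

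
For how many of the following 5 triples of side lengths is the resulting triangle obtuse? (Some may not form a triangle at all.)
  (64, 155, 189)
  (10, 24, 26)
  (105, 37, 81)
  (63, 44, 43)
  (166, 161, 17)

(64,155,189): 64²+155² = 28121 < 35721 = 189² → obtuse
(10,24,26): 10²+24² = 676 = 26² → right
(105,37,81): 37²+81² = 7930 < 11025 = 105² → obtuse
(63,44,43): 43²+44² = 3785 < 3969 = 63² → obtuse
(166,161,17): 17²+161² = 26210 < 27556 = 166² → obtuse
4 of the 5 are obtuse.

4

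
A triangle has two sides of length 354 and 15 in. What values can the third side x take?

By the triangle inequality, x must be less than 354 + 15 = 369 and greater than |354 − 15| = 339.

339 < x < 369 (in)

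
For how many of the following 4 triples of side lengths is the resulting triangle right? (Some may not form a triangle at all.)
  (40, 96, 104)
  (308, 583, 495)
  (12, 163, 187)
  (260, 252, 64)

(40,96,104): 40²+96² = 10816 = 104² → right
(308,583,495): 308²+495² = 339889 = 583² → right
(12,163,187): 12+163 ≤ 187, not a triangle
(260,252,64): 64²+252² = 67600 = 260² → right
3 of the 4 are right.

3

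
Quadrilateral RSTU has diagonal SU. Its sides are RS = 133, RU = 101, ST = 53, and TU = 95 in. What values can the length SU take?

42 < SU < 148

From triangle RSU: |133 − 101| < SU < 133 + 101, i.e. 32 < SU < 234.
From triangle TSU: 42 < SU < 148.
Both must hold, so SU lies in the intersection.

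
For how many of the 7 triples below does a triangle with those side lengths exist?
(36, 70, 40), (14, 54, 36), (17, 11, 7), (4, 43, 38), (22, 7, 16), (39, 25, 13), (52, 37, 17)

4

(36,40,70): 36+40 > 70 → valid
(14,36,54): 14+36 ≤ 54 → not valid
(7,11,17): 7+11 > 17 → valid
(4,38,43): 4+38 ≤ 43 → not valid
(7,16,22): 7+16 > 22 → valid
(13,25,39): 13+25 ≤ 39 → not valid
(17,37,52): 17+37 > 52 → valid
4 of the 7 triples form a triangle.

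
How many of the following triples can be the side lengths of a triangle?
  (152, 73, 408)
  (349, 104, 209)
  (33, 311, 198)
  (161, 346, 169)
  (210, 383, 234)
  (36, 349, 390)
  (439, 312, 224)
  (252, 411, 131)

(73,152,408): 73+152 ≤ 408 → not valid
(104,209,349): 104+209 ≤ 349 → not valid
(33,198,311): 33+198 ≤ 311 → not valid
(161,169,346): 161+169 ≤ 346 → not valid
(210,234,383): 210+234 > 383 → valid
(36,349,390): 36+349 ≤ 390 → not valid
(224,312,439): 224+312 > 439 → valid
(131,252,411): 131+252 ≤ 411 → not valid
2 of the 8 triples form a triangle.

2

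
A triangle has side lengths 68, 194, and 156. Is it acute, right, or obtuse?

Compare the square of the longest side to the sum of squares of the other two: 68² + 156² = 28960 < 37636 = 194².

obtuse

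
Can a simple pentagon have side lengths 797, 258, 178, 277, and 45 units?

No

For a pentagon, each side must be shorter than the sum of the others.
Here the longest side is 797, but the remaining 4 sides sum to only 758.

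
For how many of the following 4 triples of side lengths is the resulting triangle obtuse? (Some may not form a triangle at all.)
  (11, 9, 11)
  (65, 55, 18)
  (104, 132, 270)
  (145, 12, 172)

(11,9,11): 9²+11² = 202 > 121 = 11² → acute
(65,55,18): 18²+55² = 3349 < 4225 = 65² → obtuse
(104,132,270): 104+132 ≤ 270, not a triangle
(145,12,172): 12+145 ≤ 172, not a triangle
1 of the 4 is obtuse.

1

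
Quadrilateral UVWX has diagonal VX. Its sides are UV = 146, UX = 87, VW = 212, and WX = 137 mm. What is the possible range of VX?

75 < VX < 233

From triangle UVX: |146 − 87| < VX < 146 + 87, i.e. 59 < VX < 233.
From triangle WVX: 75 < VX < 349.
Both must hold, so VX lies in the intersection.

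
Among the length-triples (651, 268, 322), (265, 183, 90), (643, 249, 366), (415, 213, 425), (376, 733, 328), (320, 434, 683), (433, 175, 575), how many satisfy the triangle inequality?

(268,322,651): 268+322 ≤ 651 → not valid
(90,183,265): 90+183 > 265 → valid
(249,366,643): 249+366 ≤ 643 → not valid
(213,415,425): 213+415 > 425 → valid
(328,376,733): 328+376 ≤ 733 → not valid
(320,434,683): 320+434 > 683 → valid
(175,433,575): 175+433 > 575 → valid
4 of the 7 triples form a triangle.

4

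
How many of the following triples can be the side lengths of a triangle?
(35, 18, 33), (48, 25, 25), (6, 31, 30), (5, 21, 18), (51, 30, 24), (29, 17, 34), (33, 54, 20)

(18,33,35): 18+33 > 35 → valid
(25,25,48): 25+25 > 48 → valid
(6,30,31): 6+30 > 31 → valid
(5,18,21): 5+18 > 21 → valid
(24,30,51): 24+30 > 51 → valid
(17,29,34): 17+29 > 34 → valid
(20,33,54): 20+33 ≤ 54 → not valid
6 of the 7 triples form a triangle.

6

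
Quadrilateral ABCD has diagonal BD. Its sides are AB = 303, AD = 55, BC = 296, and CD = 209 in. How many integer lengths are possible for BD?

From triangle ABD: 248 < BD < 358.
From triangle CBD: 87 < BD < 505.
Intersection: 248 < BD < 358, so integers 249 through 357: 109 values.

109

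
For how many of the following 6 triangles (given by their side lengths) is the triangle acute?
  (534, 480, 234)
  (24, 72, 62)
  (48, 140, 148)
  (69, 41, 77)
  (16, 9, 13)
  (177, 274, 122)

1

(534,480,234): 234²+480² = 285156 = 534² → right
(24,72,62): 24²+62² = 4420 < 5184 = 72² → obtuse
(48,140,148): 48²+140² = 21904 = 148² → right
(69,41,77): 41²+69² = 6442 > 5929 = 77² → acute
(16,9,13): 9²+13² = 250 < 256 = 16² → obtuse
(177,274,122): 122²+177² = 46213 < 75076 = 274² → obtuse
1 of the 6 is acute.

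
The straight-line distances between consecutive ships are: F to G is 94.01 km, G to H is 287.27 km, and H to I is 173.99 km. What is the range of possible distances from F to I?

The maximum is all hops collinear in one direction: 94.01 + 287.27 + 173.99 = 555.27.
The longest hop is 287.27; the others sum to 268.00. Folding the others back against it leaves at least 287.27 − 268.00 = 19.27.

19.27 ≤ FI ≤ 555.27 km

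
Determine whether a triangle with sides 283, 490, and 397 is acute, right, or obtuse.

Compare the square of the longest side to the sum of squares of the other two: 283² + 397² = 237698 < 240100 = 490².

obtuse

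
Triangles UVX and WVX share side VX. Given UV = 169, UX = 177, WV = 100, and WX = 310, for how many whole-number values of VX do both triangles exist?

135

From triangle UVX: 8 < VX < 346.
From triangle WVX: 210 < VX < 410.
Intersection: 210 < VX < 346, so integers 211 through 345: 135 values.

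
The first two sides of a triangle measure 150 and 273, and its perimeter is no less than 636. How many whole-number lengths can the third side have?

Triangle inequality: 123 < x < 423. Perimeter ≥ 636 gives x ≥ 636 − 150 − 273 = 213.
So 213 ≤ x < 423; integers 213 through 422: 210 values.

210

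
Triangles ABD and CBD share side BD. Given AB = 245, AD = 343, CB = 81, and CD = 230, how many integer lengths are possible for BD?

161

From triangle ABD: 98 < BD < 588.
From triangle CBD: 149 < BD < 311.
Intersection: 149 < BD < 311, so integers 150 through 310: 161 values.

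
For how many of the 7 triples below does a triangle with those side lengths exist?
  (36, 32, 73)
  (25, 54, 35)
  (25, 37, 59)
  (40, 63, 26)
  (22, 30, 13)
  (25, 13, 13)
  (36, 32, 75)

(32,36,73): 32+36 ≤ 73 → not valid
(25,35,54): 25+35 > 54 → valid
(25,37,59): 25+37 > 59 → valid
(26,40,63): 26+40 > 63 → valid
(13,22,30): 13+22 > 30 → valid
(13,13,25): 13+13 > 25 → valid
(32,36,75): 32+36 ≤ 75 → not valid
5 of the 7 triples form a triangle.

5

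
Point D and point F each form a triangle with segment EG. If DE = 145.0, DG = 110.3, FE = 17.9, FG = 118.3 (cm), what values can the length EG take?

100.4 < EG < 136.2

From triangle DEG: |145.0 − 110.3| < EG < 145.0 + 110.3, i.e. 34.7 < EG < 255.3.
From triangle FEG: 100.4 < EG < 136.2.
Both must hold, so EG lies in the intersection.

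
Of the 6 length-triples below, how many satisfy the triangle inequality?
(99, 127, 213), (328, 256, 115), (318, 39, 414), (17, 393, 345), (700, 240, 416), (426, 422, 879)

(99,127,213): 99+127 > 213 → valid
(115,256,328): 115+256 > 328 → valid
(39,318,414): 39+318 ≤ 414 → not valid
(17,345,393): 17+345 ≤ 393 → not valid
(240,416,700): 240+416 ≤ 700 → not valid
(422,426,879): 422+426 ≤ 879 → not valid
2 of the 6 triples form a triangle.

2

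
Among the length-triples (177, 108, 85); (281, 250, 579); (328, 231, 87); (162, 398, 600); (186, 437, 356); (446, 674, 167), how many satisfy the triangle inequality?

2

(85,108,177): 85+108 > 177 → valid
(250,281,579): 250+281 ≤ 579 → not valid
(87,231,328): 87+231 ≤ 328 → not valid
(162,398,600): 162+398 ≤ 600 → not valid
(186,356,437): 186+356 > 437 → valid
(167,446,674): 167+446 ≤ 674 → not valid
2 of the 6 triples form a triangle.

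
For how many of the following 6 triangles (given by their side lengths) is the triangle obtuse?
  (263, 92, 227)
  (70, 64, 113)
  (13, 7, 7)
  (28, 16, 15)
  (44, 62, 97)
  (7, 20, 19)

5

(263,92,227): 92²+227² = 59993 < 69169 = 263² → obtuse
(70,64,113): 64²+70² = 8996 < 12769 = 113² → obtuse
(13,7,7): 7²+7² = 98 < 169 = 13² → obtuse
(28,16,15): 15²+16² = 481 < 784 = 28² → obtuse
(44,62,97): 44²+62² = 5780 < 9409 = 97² → obtuse
(7,20,19): 7²+19² = 410 > 400 = 20² → acute
5 of the 6 are obtuse.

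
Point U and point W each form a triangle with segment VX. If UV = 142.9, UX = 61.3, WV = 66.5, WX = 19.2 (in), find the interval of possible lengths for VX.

81.6 < VX < 85.7

From triangle UVX: |142.9 − 61.3| < VX < 142.9 + 61.3, i.e. 81.6 < VX < 204.2.
From triangle WVX: 47.3 < VX < 85.7.
Both must hold, so VX lies in the intersection.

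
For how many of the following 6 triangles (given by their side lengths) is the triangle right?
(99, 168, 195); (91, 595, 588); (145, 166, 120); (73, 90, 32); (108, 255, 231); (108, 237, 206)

(99,168,195): 99²+168² = 38025 = 195² → right
(91,595,588): 91²+588² = 354025 = 595² → right
(145,166,120): 120²+145² = 35425 > 27556 = 166² → acute
(73,90,32): 32²+73² = 6353 < 8100 = 90² → obtuse
(108,255,231): 108²+231² = 65025 = 255² → right
(108,237,206): 108²+206² = 54100 < 56169 = 237² → obtuse
3 of the 6 are right.

3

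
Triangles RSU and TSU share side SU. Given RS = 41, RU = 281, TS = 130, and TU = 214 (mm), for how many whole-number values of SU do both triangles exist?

81

From triangle RSU: 240 < SU < 322.
From triangle TSU: 84 < SU < 344.
Intersection: 240 < SU < 322, so integers 241 through 321: 81 values.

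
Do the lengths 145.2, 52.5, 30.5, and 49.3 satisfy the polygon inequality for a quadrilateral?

No

For a quadrilateral, each side must be shorter than the sum of the others.
Here the longest side is 145.2, but the remaining 3 sides sum to only 132.3.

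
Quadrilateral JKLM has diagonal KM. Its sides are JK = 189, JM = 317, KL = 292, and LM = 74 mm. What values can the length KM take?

From triangle JKM: |189 − 317| < KM < 189 + 317, i.e. 128 < KM < 506.
From triangle LKM: 218 < KM < 366.
Both must hold, so KM lies in the intersection.

218 < KM < 366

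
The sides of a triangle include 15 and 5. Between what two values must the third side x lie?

By the triangle inequality, x must be less than 15 + 5 = 20 and greater than |15 − 5| = 10.

10 < x < 20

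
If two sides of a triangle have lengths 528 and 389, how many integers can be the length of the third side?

777

The third side lies in the open interval (139, 917).
Integers from 140 to 916 inclusive: 916 − 140 + 1 = 777.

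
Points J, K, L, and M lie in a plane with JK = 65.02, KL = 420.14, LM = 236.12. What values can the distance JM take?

119.00 ≤ JM ≤ 721.28

The maximum is all hops collinear in one direction: 65.02 + 420.14 + 236.12 = 721.28.
The longest hop is 420.14; the others sum to 301.14. Folding the others back against it leaves at least 420.14 − 301.14 = 119.00.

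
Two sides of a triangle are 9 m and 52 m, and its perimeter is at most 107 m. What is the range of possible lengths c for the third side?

Triangle inequality alone gives 43 < c < 61.
The perimeter condition gives c ≤ 107 − 9 − 52 = 46.
Intersecting the two: 43 < c ≤ 46.

43 < c ≤ 46 m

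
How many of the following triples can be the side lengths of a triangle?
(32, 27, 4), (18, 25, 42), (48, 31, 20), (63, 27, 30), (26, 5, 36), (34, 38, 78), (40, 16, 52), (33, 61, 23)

(4,27,32): 4+27 ≤ 32 → not valid
(18,25,42): 18+25 > 42 → valid
(20,31,48): 20+31 > 48 → valid
(27,30,63): 27+30 ≤ 63 → not valid
(5,26,36): 5+26 ≤ 36 → not valid
(34,38,78): 34+38 ≤ 78 → not valid
(16,40,52): 16+40 > 52 → valid
(23,33,61): 23+33 ≤ 61 → not valid
3 of the 8 triples form a triangle.

3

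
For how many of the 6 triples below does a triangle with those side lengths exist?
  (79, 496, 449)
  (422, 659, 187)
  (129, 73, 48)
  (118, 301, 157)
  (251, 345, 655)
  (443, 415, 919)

1

(79,449,496): 79+449 > 496 → valid
(187,422,659): 187+422 ≤ 659 → not valid
(48,73,129): 48+73 ≤ 129 → not valid
(118,157,301): 118+157 ≤ 301 → not valid
(251,345,655): 251+345 ≤ 655 → not valid
(415,443,919): 415+443 ≤ 919 → not valid
1 of the 6 triples forms a triangle.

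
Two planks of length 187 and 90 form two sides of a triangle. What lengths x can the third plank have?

97 < x < 277

By the triangle inequality, x must be less than 187 + 90 = 277 and greater than |187 − 90| = 97.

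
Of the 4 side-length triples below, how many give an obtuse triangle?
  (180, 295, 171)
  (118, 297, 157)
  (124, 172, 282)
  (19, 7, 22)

(180,295,171): 171²+180² = 61641 < 87025 = 295² → obtuse
(118,297,157): 118+157 ≤ 297, not a triangle
(124,172,282): 124²+172² = 44960 < 79524 = 282² → obtuse
(19,7,22): 7²+19² = 410 < 484 = 22² → obtuse
3 of the 4 are obtuse.

3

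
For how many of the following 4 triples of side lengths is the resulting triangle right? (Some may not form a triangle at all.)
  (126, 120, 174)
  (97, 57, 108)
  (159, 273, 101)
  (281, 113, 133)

(126,120,174): 120²+126² = 30276 = 174² → right
(97,57,108): 57²+97² = 12658 > 11664 = 108² → acute
(159,273,101): 101+159 ≤ 273, not a triangle
(281,113,133): 113+133 ≤ 281, not a triangle
1 of the 4 is right.

1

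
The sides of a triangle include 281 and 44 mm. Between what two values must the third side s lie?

237 < s < 325 (mm)

By the triangle inequality, s must be less than 281 + 44 = 325 and greater than |281 − 44| = 237.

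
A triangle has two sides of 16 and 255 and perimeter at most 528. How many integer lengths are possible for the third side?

18

Triangle inequality: 239 < x < 271. Perimeter ≤ 528 gives x ≤ 528 − 16 − 255 = 257.
So 239 < x ≤ 257; integers 240 through 257: 18 values.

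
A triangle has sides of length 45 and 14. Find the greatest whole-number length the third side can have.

The third side must be strictly less than 45 + 14 = 59.
The largest integer below 59 is 58.

58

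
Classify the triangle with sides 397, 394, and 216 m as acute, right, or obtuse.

Compare the square of the longest side to the sum of squares of the other two: 216² + 394² = 201892 > 157609 = 397².

acute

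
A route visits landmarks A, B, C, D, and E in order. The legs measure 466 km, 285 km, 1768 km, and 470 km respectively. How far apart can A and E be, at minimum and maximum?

547 ≤ AE ≤ 2989 km

The maximum is all hops collinear in one direction: 466 + 285 + 1768 + 470 = 2989.
The longest hop is 1768; the others sum to 1221. Folding the others back against it leaves at least 1768 − 1221 = 547.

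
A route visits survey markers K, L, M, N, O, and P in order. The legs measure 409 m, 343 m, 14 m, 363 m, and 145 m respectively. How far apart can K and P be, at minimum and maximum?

0 ≤ KP ≤ 1274 m

The maximum is all hops collinear in one direction: 409 + 343 + 14 + 363 + 145 = 1274.
The longest hop is 409; the others sum to 865. Since 409 ≤ 865, the path can fold back on itself completely, so the minimum distance is 0.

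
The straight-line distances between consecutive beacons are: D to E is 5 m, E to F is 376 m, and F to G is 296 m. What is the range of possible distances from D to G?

75 ≤ DG ≤ 677 m

The maximum is all hops collinear in one direction: 5 + 376 + 296 = 677.
The longest hop is 376; the others sum to 301. Folding the others back against it leaves at least 376 − 301 = 75.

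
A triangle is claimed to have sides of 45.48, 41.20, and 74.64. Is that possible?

Yes

The longest side is 74.64, and the other two sum to 86.68.
Since 86.68 > 74.64, the triangle inequality holds.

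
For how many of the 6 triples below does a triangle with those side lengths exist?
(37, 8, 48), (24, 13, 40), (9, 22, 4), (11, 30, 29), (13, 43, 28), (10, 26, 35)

(8,37,48): 8+37 ≤ 48 → not valid
(13,24,40): 13+24 ≤ 40 → not valid
(4,9,22): 4+9 ≤ 22 → not valid
(11,29,30): 11+29 > 30 → valid
(13,28,43): 13+28 ≤ 43 → not valid
(10,26,35): 10+26 > 35 → valid
2 of the 6 triples form a triangle.

2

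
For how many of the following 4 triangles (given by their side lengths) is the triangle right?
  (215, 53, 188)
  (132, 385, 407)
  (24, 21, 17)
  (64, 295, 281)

1

(215,53,188): 53²+188² = 38153 < 46225 = 215² → obtuse
(132,385,407): 132²+385² = 165649 = 407² → right
(24,21,17): 17²+21² = 730 > 576 = 24² → acute
(64,295,281): 64²+281² = 83057 < 87025 = 295² → obtuse
1 of the 4 is right.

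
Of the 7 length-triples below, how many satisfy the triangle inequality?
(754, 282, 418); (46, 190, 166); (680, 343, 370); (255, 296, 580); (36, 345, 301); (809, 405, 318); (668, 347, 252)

(282,418,754): 282+418 ≤ 754 → not valid
(46,166,190): 46+166 > 190 → valid
(343,370,680): 343+370 > 680 → valid
(255,296,580): 255+296 ≤ 580 → not valid
(36,301,345): 36+301 ≤ 345 → not valid
(318,405,809): 318+405 ≤ 809 → not valid
(252,347,668): 252+347 ≤ 668 → not valid
2 of the 7 triples form a triangle.

2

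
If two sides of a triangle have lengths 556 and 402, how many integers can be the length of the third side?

The third side lies in the open interval (154, 958).
Integers from 155 to 957 inclusive: 957 − 155 + 1 = 803.

803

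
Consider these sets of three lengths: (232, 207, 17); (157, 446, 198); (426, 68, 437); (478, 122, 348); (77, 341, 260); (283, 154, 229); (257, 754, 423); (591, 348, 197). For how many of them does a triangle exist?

(17,207,232): 17+207 ≤ 232 → not valid
(157,198,446): 157+198 ≤ 446 → not valid
(68,426,437): 68+426 > 437 → valid
(122,348,478): 122+348 ≤ 478 → not valid
(77,260,341): 77+260 ≤ 341 → not valid
(154,229,283): 154+229 > 283 → valid
(257,423,754): 257+423 ≤ 754 → not valid
(197,348,591): 197+348 ≤ 591 → not valid
2 of the 8 triples form a triangle.

2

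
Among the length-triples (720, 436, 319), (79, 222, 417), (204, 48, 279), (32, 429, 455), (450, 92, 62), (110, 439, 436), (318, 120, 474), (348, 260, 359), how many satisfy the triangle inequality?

(319,436,720): 319+436 > 720 → valid
(79,222,417): 79+222 ≤ 417 → not valid
(48,204,279): 48+204 ≤ 279 → not valid
(32,429,455): 32+429 > 455 → valid
(62,92,450): 62+92 ≤ 450 → not valid
(110,436,439): 110+436 > 439 → valid
(120,318,474): 120+318 ≤ 474 → not valid
(260,348,359): 260+348 > 359 → valid
4 of the 8 triples form a triangle.

4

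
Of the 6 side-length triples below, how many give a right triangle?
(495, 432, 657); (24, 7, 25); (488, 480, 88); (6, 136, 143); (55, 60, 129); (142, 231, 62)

3

(495,432,657): 432²+495² = 431649 = 657² → right
(24,7,25): 7²+24² = 625 = 25² → right
(488,480,88): 88²+480² = 238144 = 488² → right
(6,136,143): 6+136 ≤ 143, not a triangle
(55,60,129): 55+60 ≤ 129, not a triangle
(142,231,62): 62+142 ≤ 231, not a triangle
3 of the 6 are right.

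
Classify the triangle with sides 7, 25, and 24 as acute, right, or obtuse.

right

Compare the square of the longest side to the sum of squares of the other two: 7² + 24² = 625 = 25².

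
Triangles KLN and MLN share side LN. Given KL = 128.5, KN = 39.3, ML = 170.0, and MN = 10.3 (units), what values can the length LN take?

159.7 < LN < 167.8

From triangle KLN: |128.5 − 39.3| < LN < 128.5 + 39.3, i.e. 89.2 < LN < 167.8.
From triangle MLN: 159.7 < LN < 180.3.
Both must hold, so LN lies in the intersection.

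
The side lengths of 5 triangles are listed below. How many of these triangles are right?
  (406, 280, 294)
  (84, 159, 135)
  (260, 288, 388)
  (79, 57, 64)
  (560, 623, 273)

(406,280,294): 280²+294² = 164836 = 406² → right
(84,159,135): 84²+135² = 25281 = 159² → right
(260,288,388): 260²+288² = 150544 = 388² → right
(79,57,64): 57²+64² = 7345 > 6241 = 79² → acute
(560,623,273): 273²+560² = 388129 = 623² → right
4 of the 5 are right.

4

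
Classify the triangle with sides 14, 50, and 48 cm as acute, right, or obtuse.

right

Compare the square of the longest side to the sum of squares of the other two: 14² + 48² = 2500 = 50².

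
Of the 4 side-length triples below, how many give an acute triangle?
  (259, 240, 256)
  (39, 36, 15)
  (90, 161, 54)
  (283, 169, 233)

(259,240,256): 240²+256² = 123136 > 67081 = 259² → acute
(39,36,15): 15²+36² = 1521 = 39² → right
(90,161,54): 54+90 ≤ 161, not a triangle
(283,169,233): 169²+233² = 82850 > 80089 = 283² → acute
2 of the 4 are acute.

2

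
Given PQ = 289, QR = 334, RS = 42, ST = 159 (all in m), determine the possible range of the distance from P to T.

0 ≤ PT ≤ 824 m

The maximum is all hops collinear in one direction: 289 + 334 + 42 + 159 = 824.
The longest hop is 334; the others sum to 490. Since 334 ≤ 490, the path can fold back on itself completely, so the minimum distance is 0.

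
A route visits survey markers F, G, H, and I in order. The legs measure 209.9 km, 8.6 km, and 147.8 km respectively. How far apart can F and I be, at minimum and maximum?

The maximum is all hops collinear in one direction: 209.9 + 8.6 + 147.8 = 366.3.
The longest hop is 209.9; the others sum to 156.4. Folding the others back against it leaves at least 209.9 − 156.4 = 53.5.

53.5 ≤ FI ≤ 366.3 km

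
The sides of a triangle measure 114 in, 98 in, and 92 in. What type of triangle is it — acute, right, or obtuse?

acute

Compare the square of the longest side to the sum of squares of the other two: 92² + 98² = 18068 > 12996 = 114².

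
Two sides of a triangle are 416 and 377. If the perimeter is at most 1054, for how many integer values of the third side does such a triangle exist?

222

Triangle inequality: 39 < x < 793. Perimeter ≤ 1054 gives x ≤ 1054 − 416 − 377 = 261.
So 39 < x ≤ 261; integers 40 through 261: 222 values.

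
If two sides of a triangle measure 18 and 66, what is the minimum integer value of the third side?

The third side must be strictly greater than |18 − 66| = 48.
The smallest integer above 48 is 49.

49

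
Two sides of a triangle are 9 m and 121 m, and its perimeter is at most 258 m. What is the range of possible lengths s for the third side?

Triangle inequality alone gives 112 < s < 130.
The perimeter condition gives s ≤ 258 − 9 − 121 = 128.
Intersecting the two: 112 < s ≤ 128.

112 < s ≤ 128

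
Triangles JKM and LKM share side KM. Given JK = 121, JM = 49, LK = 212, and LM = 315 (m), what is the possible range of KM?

From triangle JKM: |121 − 49| < KM < 121 + 49, i.e. 72 < KM < 170.
From triangle LKM: 103 < KM < 527.
Both must hold, so KM lies in the intersection.

103 < KM < 170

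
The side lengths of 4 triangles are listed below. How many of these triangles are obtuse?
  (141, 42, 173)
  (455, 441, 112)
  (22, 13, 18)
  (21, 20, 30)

2

(141,42,173): 42²+141² = 21645 < 29929 = 173² → obtuse
(455,441,112): 112²+441² = 207025 = 455² → right
(22,13,18): 13²+18² = 493 > 484 = 22² → acute
(21,20,30): 20²+21² = 841 < 900 = 30² → obtuse
2 of the 4 are obtuse.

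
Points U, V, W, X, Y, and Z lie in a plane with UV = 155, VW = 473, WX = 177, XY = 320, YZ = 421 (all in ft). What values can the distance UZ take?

0 ≤ UZ ≤ 1546 ft

The maximum is all hops collinear in one direction: 155 + 473 + 177 + 320 + 421 = 1546.
The longest hop is 473; the others sum to 1073. Since 473 ≤ 1073, the path can fold back on itself completely, so the minimum distance is 0.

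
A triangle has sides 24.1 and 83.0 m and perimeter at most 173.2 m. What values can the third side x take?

Triangle inequality alone gives 58.9 < x < 107.1.
The perimeter condition gives x ≤ 173.2 − 24.1 − 83.0 = 66.1.
Intersecting the two: 58.9 < x ≤ 66.1.

58.9 < x ≤ 66.1 m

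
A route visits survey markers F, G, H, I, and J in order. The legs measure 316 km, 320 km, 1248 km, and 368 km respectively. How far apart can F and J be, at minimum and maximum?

244 ≤ FJ ≤ 2252 km

The maximum is all hops collinear in one direction: 316 + 320 + 1248 + 368 = 2252.
The longest hop is 1248; the others sum to 1004. Folding the others back against it leaves at least 1248 − 1004 = 244.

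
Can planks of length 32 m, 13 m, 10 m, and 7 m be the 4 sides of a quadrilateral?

For a quadrilateral, each side must be shorter than the sum of the others.
Here the longest side is 32, but the remaining 3 sides sum to only 30.

No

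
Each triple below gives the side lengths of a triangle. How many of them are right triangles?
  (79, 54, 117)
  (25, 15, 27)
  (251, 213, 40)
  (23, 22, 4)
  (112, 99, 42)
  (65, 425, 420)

(79,54,117): 54²+79² = 9157 < 13689 = 117² → obtuse
(25,15,27): 15²+25² = 850 > 729 = 27² → acute
(251,213,40): 40²+213² = 46969 < 63001 = 251² → obtuse
(23,22,4): 4²+22² = 500 < 529 = 23² → obtuse
(112,99,42): 42²+99² = 11565 < 12544 = 112² → obtuse
(65,425,420): 65²+420² = 180625 = 425² → right
1 of the 6 is right.

1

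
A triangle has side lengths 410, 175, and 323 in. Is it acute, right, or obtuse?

obtuse

Compare the square of the longest side to the sum of squares of the other two: 175² + 323² = 134954 < 168100 = 410².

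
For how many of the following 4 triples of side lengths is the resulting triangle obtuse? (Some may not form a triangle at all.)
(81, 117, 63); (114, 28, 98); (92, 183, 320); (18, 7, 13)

(81,117,63): 63²+81² = 10530 < 13689 = 117² → obtuse
(114,28,98): 28²+98² = 10388 < 12996 = 114² → obtuse
(92,183,320): 92+183 ≤ 320, not a triangle
(18,7,13): 7²+13² = 218 < 324 = 18² → obtuse
3 of the 4 are obtuse.

3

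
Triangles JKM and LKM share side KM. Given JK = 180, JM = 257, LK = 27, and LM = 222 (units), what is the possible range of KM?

195 < KM < 249

From triangle JKM: |180 − 257| < KM < 180 + 257, i.e. 77 < KM < 437.
From triangle LKM: 195 < KM < 249.
Both must hold, so KM lies in the intersection.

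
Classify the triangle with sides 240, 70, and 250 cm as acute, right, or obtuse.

right

Compare the square of the longest side to the sum of squares of the other two: 70² + 240² = 62500 = 250².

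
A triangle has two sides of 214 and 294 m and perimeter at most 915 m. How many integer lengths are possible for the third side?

327

Triangle inequality: 80 < x < 508. Perimeter ≤ 915 gives x ≤ 915 − 214 − 294 = 407.
So 80 < x ≤ 407; integers 81 through 407: 327 values.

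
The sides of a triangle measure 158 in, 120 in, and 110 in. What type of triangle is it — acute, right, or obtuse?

Compare the square of the longest side to the sum of squares of the other two: 110² + 120² = 26500 > 24964 = 158².

acute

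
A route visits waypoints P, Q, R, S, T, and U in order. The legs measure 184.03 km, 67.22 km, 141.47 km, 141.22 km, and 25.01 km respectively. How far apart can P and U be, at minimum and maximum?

The maximum is all hops collinear in one direction: 184.03 + 67.22 + 141.47 + 141.22 + 25.01 = 558.95.
The longest hop is 184.03; the others sum to 374.92. Since 184.03 ≤ 374.92, the path can fold back on itself completely, so the minimum distance is 0.

0 ≤ PU ≤ 558.95 km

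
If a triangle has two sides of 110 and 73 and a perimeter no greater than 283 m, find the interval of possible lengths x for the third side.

37 < x ≤ 100

Triangle inequality alone gives 37 < x < 183.
The perimeter condition gives x ≤ 283 − 110 − 73 = 100.
Intersecting the two: 37 < x ≤ 100.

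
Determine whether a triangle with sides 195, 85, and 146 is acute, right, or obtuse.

obtuse

Compare the square of the longest side to the sum of squares of the other two: 85² + 146² = 28541 < 38025 = 195².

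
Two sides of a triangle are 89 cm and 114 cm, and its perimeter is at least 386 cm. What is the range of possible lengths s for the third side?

183 ≤ s < 203 cm

Triangle inequality alone gives 25 < s < 203.
The perimeter condition gives s ≥ 386 − 89 − 114 = 183.
Intersecting the two: 183 ≤ s < 203.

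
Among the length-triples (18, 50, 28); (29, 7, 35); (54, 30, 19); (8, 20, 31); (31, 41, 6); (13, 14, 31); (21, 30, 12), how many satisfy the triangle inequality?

(18,28,50): 18+28 ≤ 50 → not valid
(7,29,35): 7+29 > 35 → valid
(19,30,54): 19+30 ≤ 54 → not valid
(8,20,31): 8+20 ≤ 31 → not valid
(6,31,41): 6+31 ≤ 41 → not valid
(13,14,31): 13+14 ≤ 31 → not valid
(12,21,30): 12+21 > 30 → valid
2 of the 7 triples form a triangle.

2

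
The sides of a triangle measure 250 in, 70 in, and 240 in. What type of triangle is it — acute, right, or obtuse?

right

Compare the square of the longest side to the sum of squares of the other two: 70² + 240² = 62500 = 250².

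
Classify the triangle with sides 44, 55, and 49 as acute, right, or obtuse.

acute

Compare the square of the longest side to the sum of squares of the other two: 44² + 49² = 4337 > 3025 = 55².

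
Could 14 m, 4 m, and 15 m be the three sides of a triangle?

The longest side is 15, and the other two sum to 18.
Since 18 > 15, the triangle inequality holds.

Yes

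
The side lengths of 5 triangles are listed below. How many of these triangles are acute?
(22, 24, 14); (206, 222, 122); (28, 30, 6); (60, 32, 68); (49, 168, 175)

(22,24,14): 14²+22² = 680 > 576 = 24² → acute
(206,222,122): 122²+206² = 57320 > 49284 = 222² → acute
(28,30,6): 6²+28² = 820 < 900 = 30² → obtuse
(60,32,68): 32²+60² = 4624 = 68² → right
(49,168,175): 49²+168² = 30625 = 175² → right
2 of the 5 are acute.

2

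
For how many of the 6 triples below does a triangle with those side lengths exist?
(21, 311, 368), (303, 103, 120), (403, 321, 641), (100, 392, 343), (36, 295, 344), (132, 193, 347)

2

(21,311,368): 21+311 ≤ 368 → not valid
(103,120,303): 103+120 ≤ 303 → not valid
(321,403,641): 321+403 > 641 → valid
(100,343,392): 100+343 > 392 → valid
(36,295,344): 36+295 ≤ 344 → not valid
(132,193,347): 132+193 ≤ 347 → not valid
2 of the 6 triples form a triangle.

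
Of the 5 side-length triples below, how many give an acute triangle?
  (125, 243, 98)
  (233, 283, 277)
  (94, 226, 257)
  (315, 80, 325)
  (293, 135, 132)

(125,243,98): 98+125 ≤ 243, not a triangle
(233,283,277): 233²+277² = 131018 > 80089 = 283² → acute
(94,226,257): 94²+226² = 59912 < 66049 = 257² → obtuse
(315,80,325): 80²+315² = 105625 = 325² → right
(293,135,132): 132+135 ≤ 293, not a triangle
1 of the 5 is acute.

1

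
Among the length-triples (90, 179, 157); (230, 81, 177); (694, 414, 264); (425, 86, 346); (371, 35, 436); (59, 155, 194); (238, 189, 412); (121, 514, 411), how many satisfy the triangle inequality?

(90,157,179): 90+157 > 179 → valid
(81,177,230): 81+177 > 230 → valid
(264,414,694): 264+414 ≤ 694 → not valid
(86,346,425): 86+346 > 425 → valid
(35,371,436): 35+371 ≤ 436 → not valid
(59,155,194): 59+155 > 194 → valid
(189,238,412): 189+238 > 412 → valid
(121,411,514): 121+411 > 514 → valid
6 of the 8 triples form a triangle.

6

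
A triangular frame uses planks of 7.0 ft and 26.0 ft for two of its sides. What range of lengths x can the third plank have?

By the triangle inequality, x must be less than 7.0 + 26.0 = 33.0 and greater than |7.0 − 26.0| = 19.0.

19.0 < x < 33.0 (ft)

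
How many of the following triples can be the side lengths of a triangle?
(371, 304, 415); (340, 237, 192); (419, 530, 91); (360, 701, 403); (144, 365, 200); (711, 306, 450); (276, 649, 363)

(304,371,415): 304+371 > 415 → valid
(192,237,340): 192+237 > 340 → valid
(91,419,530): 91+419 ≤ 530 → not valid
(360,403,701): 360+403 > 701 → valid
(144,200,365): 144+200 ≤ 365 → not valid
(306,450,711): 306+450 > 711 → valid
(276,363,649): 276+363 ≤ 649 → not valid
4 of the 7 triples form a triangle.

4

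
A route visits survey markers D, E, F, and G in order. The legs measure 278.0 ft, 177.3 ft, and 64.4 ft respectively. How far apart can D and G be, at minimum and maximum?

The maximum is all hops collinear in one direction: 278.0 + 177.3 + 64.4 = 519.7.
The longest hop is 278.0; the others sum to 241.7. Folding the others back against it leaves at least 278.0 − 241.7 = 36.3.

36.3 ≤ DG ≤ 519.7 ft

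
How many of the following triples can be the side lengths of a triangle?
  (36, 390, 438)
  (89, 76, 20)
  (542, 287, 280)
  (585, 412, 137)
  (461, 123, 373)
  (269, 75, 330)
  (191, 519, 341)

(36,390,438): 36+390 ≤ 438 → not valid
(20,76,89): 20+76 > 89 → valid
(280,287,542): 280+287 > 542 → valid
(137,412,585): 137+412 ≤ 585 → not valid
(123,373,461): 123+373 > 461 → valid
(75,269,330): 75+269 > 330 → valid
(191,341,519): 191+341 > 519 → valid
5 of the 7 triples form a triangle.

5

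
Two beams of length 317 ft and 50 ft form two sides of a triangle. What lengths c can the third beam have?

By the triangle inequality, c must be less than 317 + 50 = 367 and greater than |317 − 50| = 267.

267 < c < 367 (ft)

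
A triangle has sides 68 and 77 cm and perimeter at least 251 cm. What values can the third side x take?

106 ≤ x < 145 cm

Triangle inequality alone gives 9 < x < 145.
The perimeter condition gives x ≥ 251 − 68 − 77 = 106.
Intersecting the two: 106 ≤ x < 145.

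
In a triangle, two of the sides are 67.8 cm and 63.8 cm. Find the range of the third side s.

By the triangle inequality, s must be less than 67.8 + 63.8 = 131.6 and greater than |67.8 − 63.8| = 4.0.

4.0 < s < 131.6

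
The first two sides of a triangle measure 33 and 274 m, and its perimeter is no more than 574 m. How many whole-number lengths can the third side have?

26

Triangle inequality: 241 < x < 307. Perimeter ≤ 574 gives x ≤ 574 − 33 − 274 = 267.
So 241 < x ≤ 267; integers 242 through 267: 26 values.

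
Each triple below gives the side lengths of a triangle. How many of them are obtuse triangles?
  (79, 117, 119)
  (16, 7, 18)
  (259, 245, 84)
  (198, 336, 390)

(79,117,119): 79²+117² = 19930 > 14161 = 119² → acute
(16,7,18): 7²+16² = 305 < 324 = 18² → obtuse
(259,245,84): 84²+245² = 67081 = 259² → right
(198,336,390): 198²+336² = 152100 = 390² → right
1 of the 4 is obtuse.

1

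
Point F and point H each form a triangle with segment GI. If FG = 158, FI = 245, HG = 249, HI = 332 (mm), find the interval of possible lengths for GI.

87 < GI < 403

From triangle FGI: |158 − 245| < GI < 158 + 245, i.e. 87 < GI < 403.
From triangle HGI: 83 < GI < 581.
Both must hold, so GI lies in the intersection.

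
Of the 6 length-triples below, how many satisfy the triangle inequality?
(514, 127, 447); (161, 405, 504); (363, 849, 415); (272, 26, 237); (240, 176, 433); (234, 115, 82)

2

(127,447,514): 127+447 > 514 → valid
(161,405,504): 161+405 > 504 → valid
(363,415,849): 363+415 ≤ 849 → not valid
(26,237,272): 26+237 ≤ 272 → not valid
(176,240,433): 176+240 ≤ 433 → not valid
(82,115,234): 82+115 ≤ 234 → not valid
2 of the 6 triples form a triangle.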